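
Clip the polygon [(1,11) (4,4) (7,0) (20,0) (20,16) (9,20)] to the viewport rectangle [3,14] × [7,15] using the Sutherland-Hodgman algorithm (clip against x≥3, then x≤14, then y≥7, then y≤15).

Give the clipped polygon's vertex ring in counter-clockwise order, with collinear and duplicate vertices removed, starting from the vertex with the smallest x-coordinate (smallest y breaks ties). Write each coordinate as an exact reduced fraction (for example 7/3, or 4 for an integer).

Clipped polygon: [(3,7) (14,7) (14,15) (41/9,15) (3,53/4)]

1. After x ≥ 3: [(3,53/4) (3,19/3) (4,4) (7,0) (20,0) (20,16) (9,20)]
2. After x ≤ 14: [(3,53/4) (3,19/3) (4,4) (7,0) (14,0) (14,200/11) (9,20)]
3. After y ≥ 7: [(3,53/4) (3,7) (14,7) (14,200/11) (9,20)]
4. After y ≤ 15: [(41/9,15) (3,53/4) (3,7) (14,7) (14,15)]
5. Canonical ring: [(3,7) (14,7) (14,15) (41/9,15) (3,53/4)]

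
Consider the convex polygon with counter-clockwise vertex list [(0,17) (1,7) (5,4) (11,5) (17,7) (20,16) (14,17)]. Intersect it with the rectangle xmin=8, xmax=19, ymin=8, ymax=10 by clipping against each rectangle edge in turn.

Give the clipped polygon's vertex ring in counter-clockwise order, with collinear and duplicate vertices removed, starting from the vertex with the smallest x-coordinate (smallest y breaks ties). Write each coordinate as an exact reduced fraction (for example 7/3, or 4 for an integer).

Clipped polygon: [(8,8) (52/3,8) (18,10) (8,10)]

1. After x ≥ 8: [(8,17) (8,9/2) (11,5) (17,7) (20,16) (14,17)]
2. After x ≤ 19: [(8,17) (8,9/2) (11,5) (17,7) (19,13) (19,97/6) (14,17)]
3. After y ≥ 8: [(8,17) (8,8) (52/3,8) (19,13) (19,97/6) (14,17)]
4. After y ≤ 10: [(8,10) (8,8) (52/3,8) (18,10)]
5. Canonical ring: [(8,8) (52/3,8) (18,10) (8,10)]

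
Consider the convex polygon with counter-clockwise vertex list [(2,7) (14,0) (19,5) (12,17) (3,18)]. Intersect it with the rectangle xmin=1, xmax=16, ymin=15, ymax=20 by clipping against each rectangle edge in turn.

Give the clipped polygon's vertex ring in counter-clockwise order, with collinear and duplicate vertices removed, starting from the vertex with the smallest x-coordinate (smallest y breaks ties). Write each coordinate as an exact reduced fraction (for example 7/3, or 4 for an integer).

Clipped polygon: [(30/11,15) (79/6,15) (12,17) (3,18)]

1. After x ≥ 1: [(2,7) (14,0) (19,5) (12,17) (3,18)]
2. After x ≤ 16: [(2,7) (14,0) (16,2) (16,71/7) (12,17) (3,18)]
3. After y ≥ 15: [(30/11,15) (79/6,15) (12,17) (3,18)]
4. After y ≤ 20: [(30/11,15) (79/6,15) (12,17) (3,18)]
5. Canonical ring: [(30/11,15) (79/6,15) (12,17) (3,18)]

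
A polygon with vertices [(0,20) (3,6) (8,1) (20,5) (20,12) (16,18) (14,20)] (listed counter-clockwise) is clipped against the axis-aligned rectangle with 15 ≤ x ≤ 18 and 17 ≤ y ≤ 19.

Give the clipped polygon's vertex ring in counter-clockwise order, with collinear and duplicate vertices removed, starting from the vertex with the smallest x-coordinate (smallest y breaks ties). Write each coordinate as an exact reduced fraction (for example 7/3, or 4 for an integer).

Clipped polygon: [(15,17) (50/3,17) (16,18) (15,19)]

1. After x ≥ 15: [(15,10/3) (20,5) (20,12) (16,18) (15,19)]
2. After x ≤ 18: [(15,10/3) (18,13/3) (18,15) (16,18) (15,19)]
3. After y ≥ 17: [(15,17) (50/3,17) (16,18) (15,19)]
4. After y ≤ 19: [(15,17) (50/3,17) (16,18) (15,19)]
5. Canonical ring: [(15,17) (50/3,17) (16,18) (15,19)]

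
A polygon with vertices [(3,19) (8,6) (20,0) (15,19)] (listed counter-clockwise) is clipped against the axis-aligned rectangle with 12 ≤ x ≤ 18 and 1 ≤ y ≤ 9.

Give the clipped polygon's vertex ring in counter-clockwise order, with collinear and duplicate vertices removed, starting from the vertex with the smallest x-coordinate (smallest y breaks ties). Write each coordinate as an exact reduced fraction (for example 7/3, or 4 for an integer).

1. After x ≥ 12: [(12,19) (12,4) (20,0) (15,19)]
2. After x ≤ 18: [(12,19) (12,4) (18,1) (18,38/5) (15,19)]
3. After y ≥ 1: [(12,19) (12,4) (18,1) (18,38/5) (15,19)]
4. After y ≤ 9: [(12,9) (12,4) (18,1) (18,38/5) (335/19,9)]
5. Canonical ring: [(12,4) (18,1) (18,38/5) (335/19,9) (12,9)]

Clipped polygon: [(12,4) (18,1) (18,38/5) (335/19,9) (12,9)]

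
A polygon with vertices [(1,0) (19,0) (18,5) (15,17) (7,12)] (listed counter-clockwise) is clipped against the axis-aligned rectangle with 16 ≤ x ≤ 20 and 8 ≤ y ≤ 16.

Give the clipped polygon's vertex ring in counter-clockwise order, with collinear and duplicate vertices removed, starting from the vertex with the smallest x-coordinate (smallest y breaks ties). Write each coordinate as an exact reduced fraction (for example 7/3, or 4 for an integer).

Clipped polygon: [(16,8) (69/4,8) (16,13)]

1. After x ≥ 16: [(16,0) (19,0) (18,5) (16,13)]
2. After x ≤ 20: [(16,0) (19,0) (18,5) (16,13)]
3. After y ≥ 8: [(16,8) (69/4,8) (16,13)]
4. After y ≤ 16: [(16,8) (69/4,8) (16,13)]
5. Canonical ring: [(16,8) (69/4,8) (16,13)]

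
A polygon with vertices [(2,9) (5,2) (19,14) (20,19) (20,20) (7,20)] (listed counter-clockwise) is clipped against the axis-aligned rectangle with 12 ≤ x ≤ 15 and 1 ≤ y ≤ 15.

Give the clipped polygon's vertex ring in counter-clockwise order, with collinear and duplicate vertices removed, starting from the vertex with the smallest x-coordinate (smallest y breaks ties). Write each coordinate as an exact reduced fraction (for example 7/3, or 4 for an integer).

Clipped polygon: [(12,8) (15,74/7) (15,15) (12,15)]

1. After x ≥ 12: [(12,8) (19,14) (20,19) (20,20) (12,20)]
2. After x ≤ 15: [(12,8) (15,74/7) (15,20) (12,20)]
3. After y ≥ 1: [(12,8) (15,74/7) (15,20) (12,20)]
4. After y ≤ 15: [(12,15) (12,8) (15,74/7) (15,15)]
5. Canonical ring: [(12,8) (15,74/7) (15,15) (12,15)]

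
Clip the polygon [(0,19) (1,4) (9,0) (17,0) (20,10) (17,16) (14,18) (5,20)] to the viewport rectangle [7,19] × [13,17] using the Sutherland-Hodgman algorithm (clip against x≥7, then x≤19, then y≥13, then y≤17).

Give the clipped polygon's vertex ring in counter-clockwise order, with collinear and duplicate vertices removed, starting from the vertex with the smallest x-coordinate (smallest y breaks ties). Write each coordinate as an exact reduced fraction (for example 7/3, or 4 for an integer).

Clipped polygon: [(7,13) (37/2,13) (17,16) (31/2,17) (7,17)]

1. After x ≥ 7: [(7,1) (9,0) (17,0) (20,10) (17,16) (14,18) (7,176/9)]
2. After x ≤ 19: [(7,1) (9,0) (17,0) (19,20/3) (19,12) (17,16) (14,18) (7,176/9)]
3. After y ≥ 13: [(7,13) (37/2,13) (17,16) (14,18) (7,176/9)]
4. After y ≤ 17: [(7,17) (7,13) (37/2,13) (17,16) (31/2,17)]
5. Canonical ring: [(7,13) (37/2,13) (17,16) (31/2,17) (7,17)]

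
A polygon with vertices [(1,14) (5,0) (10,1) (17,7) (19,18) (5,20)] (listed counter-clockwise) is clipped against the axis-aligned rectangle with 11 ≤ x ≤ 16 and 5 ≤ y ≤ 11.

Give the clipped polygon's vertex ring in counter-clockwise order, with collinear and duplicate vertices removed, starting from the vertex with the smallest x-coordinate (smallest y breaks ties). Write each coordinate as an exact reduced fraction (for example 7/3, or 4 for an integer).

1. After x ≥ 11: [(11,13/7) (17,7) (19,18) (11,134/7)]
2. After x ≤ 16: [(11,13/7) (16,43/7) (16,129/7) (11,134/7)]
3. After y ≥ 5: [(11,5) (44/3,5) (16,43/7) (16,129/7) (11,134/7)]
4. After y ≤ 11: [(11,11) (11,5) (44/3,5) (16,43/7) (16,11)]
5. Canonical ring: [(11,5) (44/3,5) (16,43/7) (16,11) (11,11)]

Clipped polygon: [(11,5) (44/3,5) (16,43/7) (16,11) (11,11)]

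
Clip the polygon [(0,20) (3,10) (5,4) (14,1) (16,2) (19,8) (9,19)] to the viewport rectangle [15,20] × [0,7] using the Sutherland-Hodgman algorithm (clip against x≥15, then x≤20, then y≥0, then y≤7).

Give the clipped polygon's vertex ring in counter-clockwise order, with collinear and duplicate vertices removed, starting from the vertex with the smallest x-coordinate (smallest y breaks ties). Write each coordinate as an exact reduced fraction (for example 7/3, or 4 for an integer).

Clipped polygon: [(15,3/2) (16,2) (37/2,7) (15,7)]

1. After x ≥ 15: [(15,3/2) (16,2) (19,8) (15,62/5)]
2. After x ≤ 20: [(15,3/2) (16,2) (19,8) (15,62/5)]
3. After y ≥ 0: [(15,3/2) (16,2) (19,8) (15,62/5)]
4. After y ≤ 7: [(15,7) (15,3/2) (16,2) (37/2,7)]
5. Canonical ring: [(15,3/2) (16,2) (37/2,7) (15,7)]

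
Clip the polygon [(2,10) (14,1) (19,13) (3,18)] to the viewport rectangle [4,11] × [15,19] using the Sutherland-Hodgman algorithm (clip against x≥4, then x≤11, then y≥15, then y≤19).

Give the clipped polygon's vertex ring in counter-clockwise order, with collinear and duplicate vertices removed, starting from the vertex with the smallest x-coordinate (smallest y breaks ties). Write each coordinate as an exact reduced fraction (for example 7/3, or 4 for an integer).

1. After x ≥ 4: [(4,17/2) (14,1) (19,13) (4,283/16)]
2. After x ≤ 11: [(4,17/2) (11,13/4) (11,31/2) (4,283/16)]
3. After y ≥ 15: [(4,15) (11,15) (11,31/2) (4,283/16)]
4. After y ≤ 19: [(4,15) (11,15) (11,31/2) (4,283/16)]
5. Canonical ring: [(4,15) (11,15) (11,31/2) (4,283/16)]

Clipped polygon: [(4,15) (11,15) (11,31/2) (4,283/16)]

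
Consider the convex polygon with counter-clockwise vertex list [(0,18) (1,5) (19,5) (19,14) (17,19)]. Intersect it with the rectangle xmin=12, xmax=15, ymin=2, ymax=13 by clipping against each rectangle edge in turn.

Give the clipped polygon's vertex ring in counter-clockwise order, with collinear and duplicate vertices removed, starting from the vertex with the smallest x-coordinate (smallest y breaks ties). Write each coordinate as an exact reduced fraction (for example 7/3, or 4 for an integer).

Clipped polygon: [(12,5) (15,5) (15,13) (12,13)]

1. After x ≥ 12: [(12,318/17) (12,5) (19,5) (19,14) (17,19)]
2. After x ≤ 15: [(15,321/17) (12,318/17) (12,5) (15,5)]
3. After y ≥ 2: [(15,321/17) (12,318/17) (12,5) (15,5)]
4. After y ≤ 13: [(15,13) (12,13) (12,5) (15,5)]
5. Canonical ring: [(12,5) (15,5) (15,13) (12,13)]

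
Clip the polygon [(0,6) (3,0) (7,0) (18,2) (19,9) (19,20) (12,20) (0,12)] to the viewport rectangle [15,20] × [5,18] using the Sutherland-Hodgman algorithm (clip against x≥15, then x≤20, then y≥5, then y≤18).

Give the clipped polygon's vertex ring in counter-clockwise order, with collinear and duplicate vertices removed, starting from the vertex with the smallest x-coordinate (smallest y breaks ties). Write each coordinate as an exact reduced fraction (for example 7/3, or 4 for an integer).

Clipped polygon: [(15,5) (129/7,5) (19,9) (19,18) (15,18)]

1. After x ≥ 15: [(15,16/11) (18,2) (19,9) (19,20) (15,20)]
2. After x ≤ 20: [(15,16/11) (18,2) (19,9) (19,20) (15,20)]
3. After y ≥ 5: [(15,5) (129/7,5) (19,9) (19,20) (15,20)]
4. After y ≤ 18: [(15,18) (15,5) (129/7,5) (19,9) (19,18)]
5. Canonical ring: [(15,5) (129/7,5) (19,9) (19,18) (15,18)]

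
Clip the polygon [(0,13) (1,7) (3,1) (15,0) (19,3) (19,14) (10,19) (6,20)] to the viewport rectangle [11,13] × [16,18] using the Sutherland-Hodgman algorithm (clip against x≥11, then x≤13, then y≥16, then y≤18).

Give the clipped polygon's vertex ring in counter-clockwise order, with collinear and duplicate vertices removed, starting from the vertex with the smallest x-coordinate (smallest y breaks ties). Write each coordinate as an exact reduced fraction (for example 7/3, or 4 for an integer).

1. After x ≥ 11: [(11,1/3) (15,0) (19,3) (19,14) (11,166/9)]
2. After x ≤ 13: [(11,1/3) (13,1/6) (13,52/3) (11,166/9)]
3. After y ≥ 16: [(11,16) (13,16) (13,52/3) (11,166/9)]
4. After y ≤ 18: [(11,18) (11,16) (13,16) (13,52/3) (59/5,18)]
5. Canonical ring: [(11,16) (13,16) (13,52/3) (59/5,18) (11,18)]

Clipped polygon: [(11,16) (13,16) (13,52/3) (59/5,18) (11,18)]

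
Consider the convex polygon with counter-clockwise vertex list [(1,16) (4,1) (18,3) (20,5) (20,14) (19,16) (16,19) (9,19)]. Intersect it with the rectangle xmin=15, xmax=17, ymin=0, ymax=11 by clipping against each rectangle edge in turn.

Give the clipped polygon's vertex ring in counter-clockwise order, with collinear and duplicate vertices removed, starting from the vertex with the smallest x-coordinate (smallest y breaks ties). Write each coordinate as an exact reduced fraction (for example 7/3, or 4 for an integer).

1. After x ≥ 15: [(15,18/7) (18,3) (20,5) (20,14) (19,16) (16,19) (15,19)]
2. After x ≤ 17: [(15,18/7) (17,20/7) (17,18) (16,19) (15,19)]
3. After y ≥ 0: [(15,18/7) (17,20/7) (17,18) (16,19) (15,19)]
4. After y ≤ 11: [(15,11) (15,18/7) (17,20/7) (17,11)]
5. Canonical ring: [(15,18/7) (17,20/7) (17,11) (15,11)]

Clipped polygon: [(15,18/7) (17,20/7) (17,11) (15,11)]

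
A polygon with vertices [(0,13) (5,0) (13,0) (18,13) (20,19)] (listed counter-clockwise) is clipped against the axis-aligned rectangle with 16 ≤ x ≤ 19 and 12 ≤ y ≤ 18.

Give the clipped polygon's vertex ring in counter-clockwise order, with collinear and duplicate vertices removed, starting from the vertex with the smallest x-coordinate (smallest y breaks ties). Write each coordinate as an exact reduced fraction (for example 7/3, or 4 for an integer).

1. After x ≥ 16: [(16,89/5) (16,39/5) (18,13) (20,19)]
2. After x ≤ 19: [(19,187/10) (16,89/5) (16,39/5) (18,13) (19,16)]
3. After y ≥ 12: [(19,187/10) (16,89/5) (16,12) (229/13,12) (18,13) (19,16)]
4. After y ≤ 18: [(19,18) (50/3,18) (16,89/5) (16,12) (229/13,12) (18,13) (19,16)]
5. Canonical ring: [(16,12) (229/13,12) (18,13) (19,16) (19,18) (50/3,18) (16,89/5)]

Clipped polygon: [(16,12) (229/13,12) (18,13) (19,16) (19,18) (50/3,18) (16,89/5)]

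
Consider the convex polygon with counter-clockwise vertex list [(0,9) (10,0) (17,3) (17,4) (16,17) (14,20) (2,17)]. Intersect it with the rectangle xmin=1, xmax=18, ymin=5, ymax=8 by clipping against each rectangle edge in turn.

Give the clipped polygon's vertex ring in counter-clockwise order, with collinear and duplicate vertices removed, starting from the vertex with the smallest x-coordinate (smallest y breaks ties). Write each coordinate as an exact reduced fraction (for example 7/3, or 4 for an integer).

Clipped polygon: [(10/9,8) (40/9,5) (220/13,5) (217/13,8)]

1. After x ≥ 1: [(1,13) (1,81/10) (10,0) (17,3) (17,4) (16,17) (14,20) (2,17)]
2. After x ≤ 18: [(1,13) (1,81/10) (10,0) (17,3) (17,4) (16,17) (14,20) (2,17)]
3. After y ≥ 5: [(1,13) (1,81/10) (40/9,5) (220/13,5) (16,17) (14,20) (2,17)]
4. After y ≤ 8: [(10/9,8) (40/9,5) (220/13,5) (217/13,8)]
5. Canonical ring: [(10/9,8) (40/9,5) (220/13,5) (217/13,8)]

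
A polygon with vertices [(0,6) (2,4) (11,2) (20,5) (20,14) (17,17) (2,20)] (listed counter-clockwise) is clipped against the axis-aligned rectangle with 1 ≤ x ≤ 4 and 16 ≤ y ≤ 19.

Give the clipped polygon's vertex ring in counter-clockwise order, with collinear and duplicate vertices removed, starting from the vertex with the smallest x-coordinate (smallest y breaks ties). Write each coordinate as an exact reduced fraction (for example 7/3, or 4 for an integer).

1. After x ≥ 1: [(1,13) (1,5) (2,4) (11,2) (20,5) (20,14) (17,17) (2,20)]
2. After x ≤ 4: [(1,13) (1,5) (2,4) (4,32/9) (4,98/5) (2,20)]
3. After y ≥ 16: [(10/7,16) (4,16) (4,98/5) (2,20)]
4. After y ≤ 19: [(13/7,19) (10/7,16) (4,16) (4,19)]
5. Canonical ring: [(10/7,16) (4,16) (4,19) (13/7,19)]

Clipped polygon: [(10/7,16) (4,16) (4,19) (13/7,19)]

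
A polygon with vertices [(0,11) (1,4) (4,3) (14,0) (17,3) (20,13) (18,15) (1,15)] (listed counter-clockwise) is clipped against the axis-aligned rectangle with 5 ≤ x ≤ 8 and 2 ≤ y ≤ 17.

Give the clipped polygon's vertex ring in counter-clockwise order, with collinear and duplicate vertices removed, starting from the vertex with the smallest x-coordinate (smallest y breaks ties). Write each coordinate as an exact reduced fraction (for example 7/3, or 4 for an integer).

Clipped polygon: [(5,27/10) (22/3,2) (8,2) (8,15) (5,15)]

1. After x ≥ 5: [(5,27/10) (14,0) (17,3) (20,13) (18,15) (5,15)]
2. After x ≤ 8: [(5,27/10) (8,9/5) (8,15) (5,15)]
3. After y ≥ 2: [(5,27/10) (22/3,2) (8,2) (8,15) (5,15)]
4. After y ≤ 17: [(5,27/10) (22/3,2) (8,2) (8,15) (5,15)]
5. Canonical ring: [(5,27/10) (22/3,2) (8,2) (8,15) (5,15)]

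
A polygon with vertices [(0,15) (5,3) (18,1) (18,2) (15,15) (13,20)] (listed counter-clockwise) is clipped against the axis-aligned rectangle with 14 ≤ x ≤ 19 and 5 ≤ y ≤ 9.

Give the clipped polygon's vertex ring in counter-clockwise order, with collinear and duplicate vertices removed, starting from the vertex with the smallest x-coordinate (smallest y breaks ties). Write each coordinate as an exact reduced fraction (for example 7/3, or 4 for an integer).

1. After x ≥ 14: [(14,21/13) (18,1) (18,2) (15,15) (14,35/2)]
2. After x ≤ 19: [(14,21/13) (18,1) (18,2) (15,15) (14,35/2)]
3. After y ≥ 5: [(14,5) (225/13,5) (15,15) (14,35/2)]
4. After y ≤ 9: [(14,9) (14,5) (225/13,5) (213/13,9)]
5. Canonical ring: [(14,5) (225/13,5) (213/13,9) (14,9)]

Clipped polygon: [(14,5) (225/13,5) (213/13,9) (14,9)]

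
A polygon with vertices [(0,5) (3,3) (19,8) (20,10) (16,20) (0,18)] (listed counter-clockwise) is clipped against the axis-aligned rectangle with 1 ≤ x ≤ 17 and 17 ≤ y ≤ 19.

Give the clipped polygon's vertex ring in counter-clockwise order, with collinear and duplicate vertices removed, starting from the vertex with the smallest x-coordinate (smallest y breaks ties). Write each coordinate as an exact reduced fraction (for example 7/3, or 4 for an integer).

Clipped polygon: [(1,17) (17,17) (17,35/2) (82/5,19) (8,19) (1,145/8)]

1. After x ≥ 1: [(1,13/3) (3,3) (19,8) (20,10) (16,20) (1,145/8)]
2. After x ≤ 17: [(1,13/3) (3,3) (17,59/8) (17,35/2) (16,20) (1,145/8)]
3. After y ≥ 17: [(1,17) (17,17) (17,35/2) (16,20) (1,145/8)]
4. After y ≤ 19: [(1,17) (17,17) (17,35/2) (82/5,19) (8,19) (1,145/8)]
5. Canonical ring: [(1,17) (17,17) (17,35/2) (82/5,19) (8,19) (1,145/8)]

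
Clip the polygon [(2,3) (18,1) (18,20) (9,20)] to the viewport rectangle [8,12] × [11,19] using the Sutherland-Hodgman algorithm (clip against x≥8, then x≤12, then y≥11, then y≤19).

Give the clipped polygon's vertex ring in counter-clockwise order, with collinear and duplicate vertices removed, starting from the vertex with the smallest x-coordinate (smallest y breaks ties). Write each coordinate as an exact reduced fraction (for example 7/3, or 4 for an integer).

1. After x ≥ 8: [(8,123/7) (8,9/4) (18,1) (18,20) (9,20)]
2. After x ≤ 12: [(8,123/7) (8,9/4) (12,7/4) (12,20) (9,20)]
3. After y ≥ 11: [(8,123/7) (8,11) (12,11) (12,20) (9,20)]
4. After y ≤ 19: [(146/17,19) (8,123/7) (8,11) (12,11) (12,19)]
5. Canonical ring: [(8,11) (12,11) (12,19) (146/17,19) (8,123/7)]

Clipped polygon: [(8,11) (12,11) (12,19) (146/17,19) (8,123/7)]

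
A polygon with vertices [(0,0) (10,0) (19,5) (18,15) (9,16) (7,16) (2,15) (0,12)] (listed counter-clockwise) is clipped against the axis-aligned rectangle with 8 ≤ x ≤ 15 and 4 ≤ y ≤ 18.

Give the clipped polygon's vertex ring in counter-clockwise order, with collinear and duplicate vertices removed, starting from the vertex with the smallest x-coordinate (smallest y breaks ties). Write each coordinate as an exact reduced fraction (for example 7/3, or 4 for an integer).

1. After x ≥ 8: [(8,0) (10,0) (19,5) (18,15) (9,16) (8,16)]
2. After x ≤ 15: [(8,0) (10,0) (15,25/9) (15,46/3) (9,16) (8,16)]
3. After y ≥ 4: [(8,4) (15,4) (15,46/3) (9,16) (8,16)]
4. After y ≤ 18: [(8,4) (15,4) (15,46/3) (9,16) (8,16)]
5. Canonical ring: [(8,4) (15,4) (15,46/3) (9,16) (8,16)]

Clipped polygon: [(8,4) (15,4) (15,46/3) (9,16) (8,16)]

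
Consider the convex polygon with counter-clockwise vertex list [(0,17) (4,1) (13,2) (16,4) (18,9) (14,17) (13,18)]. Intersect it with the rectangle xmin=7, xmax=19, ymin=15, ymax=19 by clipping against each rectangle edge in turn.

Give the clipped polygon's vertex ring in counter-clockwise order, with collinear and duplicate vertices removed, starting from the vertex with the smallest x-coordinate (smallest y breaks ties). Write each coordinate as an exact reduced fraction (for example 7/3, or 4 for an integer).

Clipped polygon: [(7,15) (15,15) (14,17) (13,18) (7,228/13)]

1. After x ≥ 7: [(7,228/13) (7,4/3) (13,2) (16,4) (18,9) (14,17) (13,18)]
2. After x ≤ 19: [(7,228/13) (7,4/3) (13,2) (16,4) (18,9) (14,17) (13,18)]
3. After y ≥ 15: [(7,228/13) (7,15) (15,15) (14,17) (13,18)]
4. After y ≤ 19: [(7,228/13) (7,15) (15,15) (14,17) (13,18)]
5. Canonical ring: [(7,15) (15,15) (14,17) (13,18) (7,228/13)]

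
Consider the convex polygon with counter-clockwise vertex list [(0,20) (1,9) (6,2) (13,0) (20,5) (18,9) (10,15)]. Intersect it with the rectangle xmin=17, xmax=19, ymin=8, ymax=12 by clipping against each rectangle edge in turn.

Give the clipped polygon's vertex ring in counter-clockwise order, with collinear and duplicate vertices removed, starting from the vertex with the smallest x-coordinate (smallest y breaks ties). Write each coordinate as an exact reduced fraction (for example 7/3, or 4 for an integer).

Clipped polygon: [(17,8) (37/2,8) (18,9) (17,39/4)]

1. After x ≥ 17: [(17,20/7) (20,5) (18,9) (17,39/4)]
2. After x ≤ 19: [(17,20/7) (19,30/7) (19,7) (18,9) (17,39/4)]
3. After y ≥ 8: [(17,8) (37/2,8) (18,9) (17,39/4)]
4. After y ≤ 12: [(17,8) (37/2,8) (18,9) (17,39/4)]
5. Canonical ring: [(17,8) (37/2,8) (18,9) (17,39/4)]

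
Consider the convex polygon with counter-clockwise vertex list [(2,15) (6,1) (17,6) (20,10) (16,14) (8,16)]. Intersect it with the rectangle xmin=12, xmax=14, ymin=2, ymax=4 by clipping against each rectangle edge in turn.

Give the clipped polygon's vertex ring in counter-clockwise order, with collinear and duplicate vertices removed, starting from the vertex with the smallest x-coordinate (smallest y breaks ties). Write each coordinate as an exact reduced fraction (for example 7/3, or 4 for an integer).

Clipped polygon: [(12,41/11) (63/5,4) (12,4)]

1. After x ≥ 12: [(12,41/11) (17,6) (20,10) (16,14) (12,15)]
2. After x ≤ 14: [(12,41/11) (14,51/11) (14,29/2) (12,15)]
3. After y ≥ 2: [(12,41/11) (14,51/11) (14,29/2) (12,15)]
4. After y ≤ 4: [(12,4) (12,41/11) (63/5,4)]
5. Canonical ring: [(12,41/11) (63/5,4) (12,4)]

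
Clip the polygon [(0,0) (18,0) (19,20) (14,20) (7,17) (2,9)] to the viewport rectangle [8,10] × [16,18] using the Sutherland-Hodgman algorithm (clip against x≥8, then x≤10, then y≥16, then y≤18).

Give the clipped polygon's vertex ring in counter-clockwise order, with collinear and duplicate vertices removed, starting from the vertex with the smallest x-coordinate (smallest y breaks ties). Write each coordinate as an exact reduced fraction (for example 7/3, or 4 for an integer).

1. After x ≥ 8: [(8,0) (18,0) (19,20) (14,20) (8,122/7)]
2. After x ≤ 10: [(8,0) (10,0) (10,128/7) (8,122/7)]
3. After y ≥ 16: [(8,16) (10,16) (10,128/7) (8,122/7)]
4. After y ≤ 18: [(8,16) (10,16) (10,18) (28/3,18) (8,122/7)]
5. Canonical ring: [(8,16) (10,16) (10,18) (28/3,18) (8,122/7)]

Clipped polygon: [(8,16) (10,16) (10,18) (28/3,18) (8,122/7)]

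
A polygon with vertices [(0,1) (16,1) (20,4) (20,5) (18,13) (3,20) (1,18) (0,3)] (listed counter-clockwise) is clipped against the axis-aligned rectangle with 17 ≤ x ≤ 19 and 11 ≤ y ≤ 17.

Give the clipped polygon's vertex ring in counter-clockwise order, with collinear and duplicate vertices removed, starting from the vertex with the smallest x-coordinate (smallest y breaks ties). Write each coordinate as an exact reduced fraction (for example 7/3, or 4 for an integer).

1. After x ≥ 17: [(17,7/4) (20,4) (20,5) (18,13) (17,202/15)]
2. After x ≤ 19: [(17,7/4) (19,13/4) (19,9) (18,13) (17,202/15)]
3. After y ≥ 11: [(17,11) (37/2,11) (18,13) (17,202/15)]
4. After y ≤ 17: [(17,11) (37/2,11) (18,13) (17,202/15)]
5. Canonical ring: [(17,11) (37/2,11) (18,13) (17,202/15)]

Clipped polygon: [(17,11) (37/2,11) (18,13) (17,202/15)]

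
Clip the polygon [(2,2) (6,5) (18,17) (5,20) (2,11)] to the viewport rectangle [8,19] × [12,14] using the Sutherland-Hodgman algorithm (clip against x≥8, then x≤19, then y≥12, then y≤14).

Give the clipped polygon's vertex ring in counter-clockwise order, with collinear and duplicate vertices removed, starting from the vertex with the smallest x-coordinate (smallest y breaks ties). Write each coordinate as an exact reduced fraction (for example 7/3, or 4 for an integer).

1. After x ≥ 8: [(8,7) (18,17) (8,251/13)]
2. After x ≤ 19: [(8,7) (18,17) (8,251/13)]
3. After y ≥ 12: [(8,12) (13,12) (18,17) (8,251/13)]
4. After y ≤ 14: [(8,14) (8,12) (13,12) (15,14)]
5. Canonical ring: [(8,12) (13,12) (15,14) (8,14)]

Clipped polygon: [(8,12) (13,12) (15,14) (8,14)]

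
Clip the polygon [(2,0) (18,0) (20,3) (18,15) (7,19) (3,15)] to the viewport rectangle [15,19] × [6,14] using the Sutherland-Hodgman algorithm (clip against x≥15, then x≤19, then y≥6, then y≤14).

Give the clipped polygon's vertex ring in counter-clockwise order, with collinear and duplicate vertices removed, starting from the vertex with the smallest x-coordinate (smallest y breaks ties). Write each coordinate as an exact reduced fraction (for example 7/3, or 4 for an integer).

1. After x ≥ 15: [(15,0) (18,0) (20,3) (18,15) (15,177/11)]
2. After x ≤ 19: [(15,0) (18,0) (19,3/2) (19,9) (18,15) (15,177/11)]
3. After y ≥ 6: [(15,6) (19,6) (19,9) (18,15) (15,177/11)]
4. After y ≤ 14: [(15,14) (15,6) (19,6) (19,9) (109/6,14)]
5. Canonical ring: [(15,6) (19,6) (19,9) (109/6,14) (15,14)]

Clipped polygon: [(15,6) (19,6) (19,9) (109/6,14) (15,14)]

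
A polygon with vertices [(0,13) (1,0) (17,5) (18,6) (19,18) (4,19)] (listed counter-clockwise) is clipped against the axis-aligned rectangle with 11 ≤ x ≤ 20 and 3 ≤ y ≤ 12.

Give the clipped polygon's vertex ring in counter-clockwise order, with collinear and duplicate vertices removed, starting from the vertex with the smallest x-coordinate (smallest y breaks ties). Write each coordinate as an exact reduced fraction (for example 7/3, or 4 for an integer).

Clipped polygon: [(11,25/8) (17,5) (18,6) (37/2,12) (11,12)]

1. After x ≥ 11: [(11,25/8) (17,5) (18,6) (19,18) (11,278/15)]
2. After x ≤ 20: [(11,25/8) (17,5) (18,6) (19,18) (11,278/15)]
3. After y ≥ 3: [(11,25/8) (17,5) (18,6) (19,18) (11,278/15)]
4. After y ≤ 12: [(11,12) (11,25/8) (17,5) (18,6) (37/2,12)]
5. Canonical ring: [(11,25/8) (17,5) (18,6) (37/2,12) (11,12)]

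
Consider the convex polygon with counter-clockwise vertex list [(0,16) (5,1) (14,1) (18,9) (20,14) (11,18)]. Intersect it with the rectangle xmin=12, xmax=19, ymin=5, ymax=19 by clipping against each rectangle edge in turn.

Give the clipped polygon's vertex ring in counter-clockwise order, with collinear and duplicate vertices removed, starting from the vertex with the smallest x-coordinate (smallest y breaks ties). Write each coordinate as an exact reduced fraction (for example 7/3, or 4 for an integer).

1. After x ≥ 12: [(12,1) (14,1) (18,9) (20,14) (12,158/9)]
2. After x ≤ 19: [(12,1) (14,1) (18,9) (19,23/2) (19,130/9) (12,158/9)]
3. After y ≥ 5: [(12,5) (16,5) (18,9) (19,23/2) (19,130/9) (12,158/9)]
4. After y ≤ 19: [(12,5) (16,5) (18,9) (19,23/2) (19,130/9) (12,158/9)]
5. Canonical ring: [(12,5) (16,5) (18,9) (19,23/2) (19,130/9) (12,158/9)]

Clipped polygon: [(12,5) (16,5) (18,9) (19,23/2) (19,130/9) (12,158/9)]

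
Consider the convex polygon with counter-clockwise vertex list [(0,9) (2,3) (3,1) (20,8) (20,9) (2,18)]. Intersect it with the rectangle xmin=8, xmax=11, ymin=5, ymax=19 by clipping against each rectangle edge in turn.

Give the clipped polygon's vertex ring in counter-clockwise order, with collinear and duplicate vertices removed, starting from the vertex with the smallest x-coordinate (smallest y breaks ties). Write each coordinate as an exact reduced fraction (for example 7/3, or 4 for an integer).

Clipped polygon: [(8,5) (11,5) (11,27/2) (8,15)]

1. After x ≥ 8: [(8,52/17) (20,8) (20,9) (8,15)]
2. After x ≤ 11: [(8,52/17) (11,73/17) (11,27/2) (8,15)]
3. After y ≥ 5: [(8,5) (11,5) (11,27/2) (8,15)]
4. After y ≤ 19: [(8,5) (11,5) (11,27/2) (8,15)]
5. Canonical ring: [(8,5) (11,5) (11,27/2) (8,15)]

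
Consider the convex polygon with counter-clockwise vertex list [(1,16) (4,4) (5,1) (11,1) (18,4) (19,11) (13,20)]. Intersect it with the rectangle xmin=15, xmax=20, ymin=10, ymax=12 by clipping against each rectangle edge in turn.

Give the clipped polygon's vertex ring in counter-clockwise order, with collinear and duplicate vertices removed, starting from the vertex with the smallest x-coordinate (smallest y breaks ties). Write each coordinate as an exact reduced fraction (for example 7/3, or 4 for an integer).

1. After x ≥ 15: [(15,19/7) (18,4) (19,11) (15,17)]
2. After x ≤ 20: [(15,19/7) (18,4) (19,11) (15,17)]
3. After y ≥ 10: [(15,10) (132/7,10) (19,11) (15,17)]
4. After y ≤ 12: [(15,12) (15,10) (132/7,10) (19,11) (55/3,12)]
5. Canonical ring: [(15,10) (132/7,10) (19,11) (55/3,12) (15,12)]

Clipped polygon: [(15,10) (132/7,10) (19,11) (55/3,12) (15,12)]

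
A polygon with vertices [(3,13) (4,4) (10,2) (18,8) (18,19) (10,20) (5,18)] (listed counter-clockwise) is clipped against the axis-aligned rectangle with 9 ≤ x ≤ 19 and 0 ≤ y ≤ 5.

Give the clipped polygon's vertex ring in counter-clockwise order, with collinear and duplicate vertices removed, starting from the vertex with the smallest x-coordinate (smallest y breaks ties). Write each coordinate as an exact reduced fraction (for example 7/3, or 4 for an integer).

1. After x ≥ 9: [(9,7/3) (10,2) (18,8) (18,19) (10,20) (9,98/5)]
2. After x ≤ 19: [(9,7/3) (10,2) (18,8) (18,19) (10,20) (9,98/5)]
3. After y ≥ 0: [(9,7/3) (10,2) (18,8) (18,19) (10,20) (9,98/5)]
4. After y ≤ 5: [(9,5) (9,7/3) (10,2) (14,5)]
5. Canonical ring: [(9,7/3) (10,2) (14,5) (9,5)]

Clipped polygon: [(9,7/3) (10,2) (14,5) (9,5)]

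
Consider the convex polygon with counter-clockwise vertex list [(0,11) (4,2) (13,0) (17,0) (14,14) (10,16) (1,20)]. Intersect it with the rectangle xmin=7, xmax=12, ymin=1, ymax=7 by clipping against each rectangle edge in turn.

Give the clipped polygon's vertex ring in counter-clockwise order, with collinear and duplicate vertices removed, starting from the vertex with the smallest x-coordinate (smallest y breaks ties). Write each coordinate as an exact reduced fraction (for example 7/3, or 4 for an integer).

1. After x ≥ 7: [(7,4/3) (13,0) (17,0) (14,14) (10,16) (7,52/3)]
2. After x ≤ 12: [(7,4/3) (12,2/9) (12,15) (10,16) (7,52/3)]
3. After y ≥ 1: [(7,4/3) (17/2,1) (12,1) (12,15) (10,16) (7,52/3)]
4. After y ≤ 7: [(7,7) (7,4/3) (17/2,1) (12,1) (12,7)]
5. Canonical ring: [(7,4/3) (17/2,1) (12,1) (12,7) (7,7)]

Clipped polygon: [(7,4/3) (17/2,1) (12,1) (12,7) (7,7)]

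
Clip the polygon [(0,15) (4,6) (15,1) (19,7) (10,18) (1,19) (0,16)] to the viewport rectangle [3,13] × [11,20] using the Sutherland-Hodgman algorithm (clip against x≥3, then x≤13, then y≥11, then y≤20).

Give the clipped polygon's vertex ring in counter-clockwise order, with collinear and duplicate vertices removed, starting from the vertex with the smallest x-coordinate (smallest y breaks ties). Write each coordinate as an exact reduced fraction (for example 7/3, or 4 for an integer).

1. After x ≥ 3: [(3,33/4) (4,6) (15,1) (19,7) (10,18) (3,169/9)]
2. After x ≤ 13: [(3,33/4) (4,6) (13,21/11) (13,43/3) (10,18) (3,169/9)]
3. After y ≥ 11: [(3,11) (13,11) (13,43/3) (10,18) (3,169/9)]
4. After y ≤ 20: [(3,11) (13,11) (13,43/3) (10,18) (3,169/9)]
5. Canonical ring: [(3,11) (13,11) (13,43/3) (10,18) (3,169/9)]

Clipped polygon: [(3,11) (13,11) (13,43/3) (10,18) (3,169/9)]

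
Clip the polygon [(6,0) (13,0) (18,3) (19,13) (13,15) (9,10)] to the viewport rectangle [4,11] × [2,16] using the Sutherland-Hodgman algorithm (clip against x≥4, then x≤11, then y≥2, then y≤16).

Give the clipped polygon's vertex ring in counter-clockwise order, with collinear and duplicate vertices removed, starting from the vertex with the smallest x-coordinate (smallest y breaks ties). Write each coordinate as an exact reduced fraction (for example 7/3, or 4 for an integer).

Clipped polygon: [(33/5,2) (11,2) (11,25/2) (9,10)]

1. After x ≥ 4: [(6,0) (13,0) (18,3) (19,13) (13,15) (9,10)]
2. After x ≤ 11: [(6,0) (11,0) (11,25/2) (9,10)]
3. After y ≥ 2: [(33/5,2) (11,2) (11,25/2) (9,10)]
4. After y ≤ 16: [(33/5,2) (11,2) (11,25/2) (9,10)]
5. Canonical ring: [(33/5,2) (11,2) (11,25/2) (9,10)]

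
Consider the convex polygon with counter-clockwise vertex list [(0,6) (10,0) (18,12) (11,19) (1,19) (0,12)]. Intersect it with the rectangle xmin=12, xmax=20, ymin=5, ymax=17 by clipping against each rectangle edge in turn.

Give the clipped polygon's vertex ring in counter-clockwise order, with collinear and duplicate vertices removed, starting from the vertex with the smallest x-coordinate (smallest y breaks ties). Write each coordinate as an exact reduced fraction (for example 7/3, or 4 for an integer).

Clipped polygon: [(12,5) (40/3,5) (18,12) (13,17) (12,17)]

1. After x ≥ 12: [(12,3) (18,12) (12,18)]
2. After x ≤ 20: [(12,3) (18,12) (12,18)]
3. After y ≥ 5: [(12,5) (40/3,5) (18,12) (12,18)]
4. After y ≤ 17: [(12,17) (12,5) (40/3,5) (18,12) (13,17)]
5. Canonical ring: [(12,5) (40/3,5) (18,12) (13,17) (12,17)]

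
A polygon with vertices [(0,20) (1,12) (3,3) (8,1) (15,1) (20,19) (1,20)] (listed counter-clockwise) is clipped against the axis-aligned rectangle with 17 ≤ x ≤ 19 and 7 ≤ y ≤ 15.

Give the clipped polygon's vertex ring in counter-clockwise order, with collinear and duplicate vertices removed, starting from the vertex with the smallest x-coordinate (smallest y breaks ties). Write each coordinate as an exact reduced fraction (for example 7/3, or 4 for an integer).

Clipped polygon: [(17,41/5) (170/9,15) (17,15)]

1. After x ≥ 17: [(17,41/5) (20,19) (17,364/19)]
2. After x ≤ 19: [(17,41/5) (19,77/5) (19,362/19) (17,364/19)]
3. After y ≥ 7: [(17,41/5) (19,77/5) (19,362/19) (17,364/19)]
4. After y ≤ 15: [(17,15) (17,41/5) (170/9,15)]
5. Canonical ring: [(17,41/5) (170/9,15) (17,15)]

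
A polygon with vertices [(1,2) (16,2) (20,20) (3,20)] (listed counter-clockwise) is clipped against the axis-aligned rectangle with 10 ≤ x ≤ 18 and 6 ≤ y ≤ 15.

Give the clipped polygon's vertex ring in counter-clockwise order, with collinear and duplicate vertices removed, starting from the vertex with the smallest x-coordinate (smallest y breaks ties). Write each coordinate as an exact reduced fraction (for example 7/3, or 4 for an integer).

Clipped polygon: [(10,6) (152/9,6) (18,11) (18,15) (10,15)]

1. After x ≥ 10: [(10,2) (16,2) (20,20) (10,20)]
2. After x ≤ 18: [(10,2) (16,2) (18,11) (18,20) (10,20)]
3. After y ≥ 6: [(10,6) (152/9,6) (18,11) (18,20) (10,20)]
4. After y ≤ 15: [(10,15) (10,6) (152/9,6) (18,11) (18,15)]
5. Canonical ring: [(10,6) (152/9,6) (18,11) (18,15) (10,15)]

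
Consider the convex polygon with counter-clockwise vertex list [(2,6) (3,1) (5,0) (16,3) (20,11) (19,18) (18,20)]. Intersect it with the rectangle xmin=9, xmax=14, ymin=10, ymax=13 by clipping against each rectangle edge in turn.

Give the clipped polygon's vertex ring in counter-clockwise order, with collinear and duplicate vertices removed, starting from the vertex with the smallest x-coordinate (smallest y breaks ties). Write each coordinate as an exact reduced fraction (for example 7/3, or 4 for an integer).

1. After x ≥ 9: [(9,97/8) (9,12/11) (16,3) (20,11) (19,18) (18,20)]
2. After x ≤ 14: [(14,33/2) (9,97/8) (9,12/11) (14,27/11)]
3. After y ≥ 10: [(14,10) (14,33/2) (9,97/8) (9,10)]
4. After y ≤ 13: [(14,10) (14,13) (10,13) (9,97/8) (9,10)]
5. Canonical ring: [(9,10) (14,10) (14,13) (10,13) (9,97/8)]

Clipped polygon: [(9,10) (14,10) (14,13) (10,13) (9,97/8)]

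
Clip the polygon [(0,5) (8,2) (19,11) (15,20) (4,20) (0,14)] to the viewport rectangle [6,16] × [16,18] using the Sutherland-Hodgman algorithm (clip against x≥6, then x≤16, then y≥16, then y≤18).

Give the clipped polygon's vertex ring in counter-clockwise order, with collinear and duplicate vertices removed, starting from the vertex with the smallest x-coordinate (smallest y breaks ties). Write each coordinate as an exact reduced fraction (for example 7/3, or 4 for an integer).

1. After x ≥ 6: [(6,11/4) (8,2) (19,11) (15,20) (6,20)]
2. After x ≤ 16: [(6,11/4) (8,2) (16,94/11) (16,71/4) (15,20) (6,20)]
3. After y ≥ 16: [(6,16) (16,16) (16,71/4) (15,20) (6,20)]
4. After y ≤ 18: [(6,18) (6,16) (16,16) (16,71/4) (143/9,18)]
5. Canonical ring: [(6,16) (16,16) (16,71/4) (143/9,18) (6,18)]

Clipped polygon: [(6,16) (16,16) (16,71/4) (143/9,18) (6,18)]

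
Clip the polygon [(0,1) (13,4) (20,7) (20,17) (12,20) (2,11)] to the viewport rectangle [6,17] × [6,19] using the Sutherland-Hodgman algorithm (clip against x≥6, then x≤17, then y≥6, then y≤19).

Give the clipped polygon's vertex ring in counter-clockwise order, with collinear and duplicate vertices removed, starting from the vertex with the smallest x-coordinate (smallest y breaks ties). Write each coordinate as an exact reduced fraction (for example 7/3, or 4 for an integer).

1. After x ≥ 6: [(6,31/13) (13,4) (20,7) (20,17) (12,20) (6,73/5)]
2. After x ≤ 17: [(6,31/13) (13,4) (17,40/7) (17,145/8) (12,20) (6,73/5)]
3. After y ≥ 6: [(6,6) (17,6) (17,145/8) (12,20) (6,73/5)]
4. After y ≤ 19: [(6,6) (17,6) (17,145/8) (44/3,19) (98/9,19) (6,73/5)]
5. Canonical ring: [(6,6) (17,6) (17,145/8) (44/3,19) (98/9,19) (6,73/5)]

Clipped polygon: [(6,6) (17,6) (17,145/8) (44/3,19) (98/9,19) (6,73/5)]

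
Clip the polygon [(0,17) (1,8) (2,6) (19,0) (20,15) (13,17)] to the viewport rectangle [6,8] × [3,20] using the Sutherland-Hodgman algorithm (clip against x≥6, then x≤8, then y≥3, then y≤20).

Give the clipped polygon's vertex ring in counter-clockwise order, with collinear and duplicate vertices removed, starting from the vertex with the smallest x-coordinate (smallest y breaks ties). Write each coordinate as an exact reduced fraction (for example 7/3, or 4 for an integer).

Clipped polygon: [(6,78/17) (8,66/17) (8,17) (6,17)]

1. After x ≥ 6: [(6,17) (6,78/17) (19,0) (20,15) (13,17)]
2. After x ≤ 8: [(8,17) (6,17) (6,78/17) (8,66/17)]
3. After y ≥ 3: [(8,17) (6,17) (6,78/17) (8,66/17)]
4. After y ≤ 20: [(8,17) (6,17) (6,78/17) (8,66/17)]
5. Canonical ring: [(6,78/17) (8,66/17) (8,17) (6,17)]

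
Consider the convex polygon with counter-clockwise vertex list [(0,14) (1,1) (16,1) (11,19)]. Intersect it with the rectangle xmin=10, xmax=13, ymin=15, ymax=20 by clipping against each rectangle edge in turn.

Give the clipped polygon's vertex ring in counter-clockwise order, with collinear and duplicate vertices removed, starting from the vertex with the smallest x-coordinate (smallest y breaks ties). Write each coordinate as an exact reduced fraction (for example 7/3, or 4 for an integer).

1. After x ≥ 10: [(10,204/11) (10,1) (16,1) (11,19)]
2. After x ≤ 13: [(10,204/11) (10,1) (13,1) (13,59/5) (11,19)]
3. After y ≥ 15: [(10,204/11) (10,15) (109/9,15) (11,19)]
4. After y ≤ 20: [(10,204/11) (10,15) (109/9,15) (11,19)]
5. Canonical ring: [(10,15) (109/9,15) (11,19) (10,204/11)]

Clipped polygon: [(10,15) (109/9,15) (11,19) (10,204/11)]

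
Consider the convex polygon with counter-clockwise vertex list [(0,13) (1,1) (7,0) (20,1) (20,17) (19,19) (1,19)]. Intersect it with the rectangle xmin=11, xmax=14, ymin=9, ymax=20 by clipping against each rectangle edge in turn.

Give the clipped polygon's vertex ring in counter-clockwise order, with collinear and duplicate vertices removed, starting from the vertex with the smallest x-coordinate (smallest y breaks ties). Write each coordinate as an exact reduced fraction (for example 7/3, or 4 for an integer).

Clipped polygon: [(11,9) (14,9) (14,19) (11,19)]

1. After x ≥ 11: [(11,4/13) (20,1) (20,17) (19,19) (11,19)]
2. After x ≤ 14: [(11,4/13) (14,7/13) (14,19) (11,19)]
3. After y ≥ 9: [(11,9) (14,9) (14,19) (11,19)]
4. After y ≤ 20: [(11,9) (14,9) (14,19) (11,19)]
5. Canonical ring: [(11,9) (14,9) (14,19) (11,19)]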